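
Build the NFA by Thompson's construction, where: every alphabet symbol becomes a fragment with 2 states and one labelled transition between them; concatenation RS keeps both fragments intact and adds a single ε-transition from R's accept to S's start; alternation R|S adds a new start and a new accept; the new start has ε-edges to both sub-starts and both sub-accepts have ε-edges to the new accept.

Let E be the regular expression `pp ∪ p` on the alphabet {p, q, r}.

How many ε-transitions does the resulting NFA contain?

Bottom-up over the parse tree:
Each of the 3 symbol leaves contributes 0 ε-transitions.
  pp → 1 ε-transition
  pp ∪ p → 5 ε-transitions

5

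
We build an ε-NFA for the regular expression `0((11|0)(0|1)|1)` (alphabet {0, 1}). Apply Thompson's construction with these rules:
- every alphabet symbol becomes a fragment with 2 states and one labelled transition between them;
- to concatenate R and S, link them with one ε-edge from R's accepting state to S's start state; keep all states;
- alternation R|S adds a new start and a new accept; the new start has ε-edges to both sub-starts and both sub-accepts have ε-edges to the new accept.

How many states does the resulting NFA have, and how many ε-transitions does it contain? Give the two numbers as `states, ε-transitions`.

Bottom-up over the parse tree:
Each of the 7 symbol leaves contributes 2 states and 0 ε-transitions.
  11 = 4 states, 1 ε-transition
  11|0 = 8 states, 5 ε-transitions
  0|1 = 6 states, 4 ε-transitions
  (11|0)(0|1) = 14 states, 10 ε-transitions
  (11|0)(0|1)|1 = 18 states, 14 ε-transitions
  0((11|0)(0|1)|1) = 20 states, 15 ε-transitions

20, 15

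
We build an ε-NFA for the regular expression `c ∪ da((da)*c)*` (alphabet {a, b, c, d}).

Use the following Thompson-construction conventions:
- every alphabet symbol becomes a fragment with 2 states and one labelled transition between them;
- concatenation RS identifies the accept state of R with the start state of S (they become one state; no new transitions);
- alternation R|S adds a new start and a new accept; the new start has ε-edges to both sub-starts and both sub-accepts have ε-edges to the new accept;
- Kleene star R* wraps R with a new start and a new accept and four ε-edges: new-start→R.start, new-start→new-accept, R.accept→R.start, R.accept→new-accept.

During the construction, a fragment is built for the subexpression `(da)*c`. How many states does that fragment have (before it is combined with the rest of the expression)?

Fragment for `(da)*c`:
Each of the 3 symbol leaves contributes a 2-state fragment.
  da — 3 states
  (da)* — 5 states
  (da)*c — 6 states

6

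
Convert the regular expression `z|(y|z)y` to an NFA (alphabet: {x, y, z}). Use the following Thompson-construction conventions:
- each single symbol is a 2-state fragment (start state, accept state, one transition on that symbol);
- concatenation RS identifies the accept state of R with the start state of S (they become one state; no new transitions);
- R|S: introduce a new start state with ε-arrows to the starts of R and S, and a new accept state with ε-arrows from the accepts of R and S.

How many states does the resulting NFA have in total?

Building bottom-up:
Each of the 4 symbol leaves contributes a 2-state fragment.
  y|z = 6 states
  (y|z)y = 7 states
  z|(y|z)y = 11 states

11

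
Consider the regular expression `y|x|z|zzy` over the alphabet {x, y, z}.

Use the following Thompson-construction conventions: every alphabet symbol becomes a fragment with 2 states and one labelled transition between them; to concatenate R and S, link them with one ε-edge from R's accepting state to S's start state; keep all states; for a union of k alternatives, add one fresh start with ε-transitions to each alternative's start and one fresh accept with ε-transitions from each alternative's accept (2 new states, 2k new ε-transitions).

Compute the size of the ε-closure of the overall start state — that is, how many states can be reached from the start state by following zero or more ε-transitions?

5

Work bottom-up. For each fragment F, track |ε-closure(F.start)| and whether F's accept lies in that closure (i.e. whether F accepts ε). A single-symbol fragment has closure size 1 and does not accept ε.
  zzy : C equals the left operand's closure size = 1 (its accept is not ε-reachable, so the closure stops there)
  y|x|z|zzy : new start ε-reaches every alternative's start; none of them accept ε, so the new accept is not reached: C = 1 + 1 + 1 + 1 + 1 = 5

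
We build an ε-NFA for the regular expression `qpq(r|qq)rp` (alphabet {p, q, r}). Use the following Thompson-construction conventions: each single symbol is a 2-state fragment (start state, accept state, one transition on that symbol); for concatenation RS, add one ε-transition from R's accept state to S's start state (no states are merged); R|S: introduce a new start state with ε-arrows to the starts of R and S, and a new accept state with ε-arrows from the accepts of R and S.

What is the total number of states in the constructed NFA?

18

By structural recursion:
Each of the 8 symbol leaves contributes a 2-state fragment.
  qq → 4 states
  r|qq → 8 states
  qpq(r|qq)rp → 18 states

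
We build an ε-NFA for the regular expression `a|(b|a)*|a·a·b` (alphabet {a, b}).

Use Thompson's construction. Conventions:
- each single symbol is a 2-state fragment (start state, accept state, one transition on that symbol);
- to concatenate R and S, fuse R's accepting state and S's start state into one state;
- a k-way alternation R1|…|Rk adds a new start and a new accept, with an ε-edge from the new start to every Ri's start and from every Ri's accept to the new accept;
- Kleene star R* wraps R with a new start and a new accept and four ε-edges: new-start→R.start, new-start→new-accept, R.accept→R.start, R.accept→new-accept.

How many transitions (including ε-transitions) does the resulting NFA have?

Per subexpression:
Each of the 6 symbol leaves contributes 1 transition (1 symbol, 0 ε).
  b|a : 6 transitions (2 symbol, 4 ε)
  (b|a)* : 10 transitions (2 symbol, 8 ε)
  a·a·b : 3 transitions (3 symbol, 0 ε)
  a|(b|a)*|a·a·b : 20 transitions (6 symbol, 14 ε)

20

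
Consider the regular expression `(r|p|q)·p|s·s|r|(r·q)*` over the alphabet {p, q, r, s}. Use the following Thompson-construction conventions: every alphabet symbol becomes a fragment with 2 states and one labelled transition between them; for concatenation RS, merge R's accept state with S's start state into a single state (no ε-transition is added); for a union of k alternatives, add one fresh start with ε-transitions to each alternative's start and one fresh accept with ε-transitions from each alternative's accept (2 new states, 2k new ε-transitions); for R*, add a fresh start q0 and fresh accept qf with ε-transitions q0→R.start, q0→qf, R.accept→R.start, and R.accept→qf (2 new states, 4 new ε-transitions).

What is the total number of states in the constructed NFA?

21

Per subexpression:
Each of the 9 symbol leaves contributes a 2-state fragment.
  r|p|q → 8 states
  (r|p|q)·p → 9 states
  s·s → 3 states
  r·q → 3 states
  (r·q)* → 5 states
  (r|p|q)·p|s·s|r|(r·q)* → 21 states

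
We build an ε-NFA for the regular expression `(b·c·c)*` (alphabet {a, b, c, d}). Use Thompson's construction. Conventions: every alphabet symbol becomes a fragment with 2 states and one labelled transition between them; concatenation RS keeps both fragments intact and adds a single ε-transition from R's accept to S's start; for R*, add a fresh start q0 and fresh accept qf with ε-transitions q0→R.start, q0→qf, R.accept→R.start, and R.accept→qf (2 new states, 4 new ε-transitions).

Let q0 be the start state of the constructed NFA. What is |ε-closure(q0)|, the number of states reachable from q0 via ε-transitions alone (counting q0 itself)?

3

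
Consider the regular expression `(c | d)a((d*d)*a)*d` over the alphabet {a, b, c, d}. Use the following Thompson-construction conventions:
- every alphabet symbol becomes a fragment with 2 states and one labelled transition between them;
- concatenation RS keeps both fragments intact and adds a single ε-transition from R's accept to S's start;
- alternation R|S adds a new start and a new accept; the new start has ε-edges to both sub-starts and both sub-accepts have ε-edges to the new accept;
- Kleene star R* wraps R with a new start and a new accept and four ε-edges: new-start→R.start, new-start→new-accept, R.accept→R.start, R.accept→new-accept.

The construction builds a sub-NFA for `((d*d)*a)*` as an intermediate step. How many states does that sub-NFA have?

12

Fragment for `((d*d)*a)*`:
Each of the 3 symbol leaves contributes a 2-state fragment.
  d* = 4 states
  d*d = 6 states
  (d*d)* = 8 states
  (d*d)*a = 10 states
  ((d*d)*a)* = 12 states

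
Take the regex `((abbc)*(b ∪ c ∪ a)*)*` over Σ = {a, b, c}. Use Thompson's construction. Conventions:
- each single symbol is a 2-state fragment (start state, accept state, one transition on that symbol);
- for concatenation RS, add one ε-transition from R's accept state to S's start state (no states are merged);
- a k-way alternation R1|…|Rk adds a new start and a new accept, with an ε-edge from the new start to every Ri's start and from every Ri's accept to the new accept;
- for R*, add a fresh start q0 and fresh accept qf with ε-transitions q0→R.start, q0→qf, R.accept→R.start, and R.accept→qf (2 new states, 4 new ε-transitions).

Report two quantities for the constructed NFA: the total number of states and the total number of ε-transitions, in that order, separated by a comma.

By structural recursion:
Each of the 7 symbol leaves contributes 2 states and 0 ε-transitions.
  abbc : 8 states, 3 ε-transitions
  (abbc)* : 10 states, 7 ε-transitions
  b ∪ c ∪ a : 8 states, 6 ε-transitions
  (b ∪ c ∪ a)* : 10 states, 10 ε-transitions
  (abbc)*(b ∪ c ∪ a)* : 20 states, 18 ε-transitions
  ((abbc)*(b ∪ c ∪ a)*)* : 22 states, 22 ε-transitions

22, 22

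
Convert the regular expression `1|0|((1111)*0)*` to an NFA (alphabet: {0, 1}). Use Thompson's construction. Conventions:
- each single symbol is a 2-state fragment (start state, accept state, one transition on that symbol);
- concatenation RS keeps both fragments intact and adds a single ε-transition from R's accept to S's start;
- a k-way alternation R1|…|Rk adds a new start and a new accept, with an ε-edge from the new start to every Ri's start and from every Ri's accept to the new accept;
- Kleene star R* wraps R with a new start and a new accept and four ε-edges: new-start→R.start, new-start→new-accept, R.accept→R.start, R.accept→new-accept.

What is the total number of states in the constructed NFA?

20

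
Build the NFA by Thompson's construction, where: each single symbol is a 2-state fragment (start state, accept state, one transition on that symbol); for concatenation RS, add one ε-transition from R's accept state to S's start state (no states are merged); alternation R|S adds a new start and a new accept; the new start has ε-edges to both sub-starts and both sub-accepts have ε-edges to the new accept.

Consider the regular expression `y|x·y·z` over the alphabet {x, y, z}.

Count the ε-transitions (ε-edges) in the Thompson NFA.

Bottom-up over the parse tree:
Each of the 4 symbol leaves contributes 0 ε-transitions.
  x·y·z : 2 ε-transitions
  y|x·y·z : 6 ε-transitions

6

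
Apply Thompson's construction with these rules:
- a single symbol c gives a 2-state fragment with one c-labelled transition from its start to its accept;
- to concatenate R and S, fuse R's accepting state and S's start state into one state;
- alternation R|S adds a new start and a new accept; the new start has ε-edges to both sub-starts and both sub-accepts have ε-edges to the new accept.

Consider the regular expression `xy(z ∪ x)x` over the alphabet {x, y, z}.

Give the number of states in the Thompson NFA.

9

Building bottom-up:
Each of the 5 symbol leaves contributes a 2-state fragment.
  z ∪ x — 6 states
  xy(z ∪ x)x — 9 states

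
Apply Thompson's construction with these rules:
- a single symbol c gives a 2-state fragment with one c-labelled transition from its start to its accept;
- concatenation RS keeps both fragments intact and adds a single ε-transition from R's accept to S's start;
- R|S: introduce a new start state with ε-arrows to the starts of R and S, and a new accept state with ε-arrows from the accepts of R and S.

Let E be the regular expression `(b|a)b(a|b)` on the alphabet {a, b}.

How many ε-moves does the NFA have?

10

Recursing over subexpressions:
Each of the 5 symbol leaves contributes 0 ε-transitions.
  b|a = 4 ε-transitions
  a|b = 4 ε-transitions
  (b|a)b(a|b) = 10 ε-transitions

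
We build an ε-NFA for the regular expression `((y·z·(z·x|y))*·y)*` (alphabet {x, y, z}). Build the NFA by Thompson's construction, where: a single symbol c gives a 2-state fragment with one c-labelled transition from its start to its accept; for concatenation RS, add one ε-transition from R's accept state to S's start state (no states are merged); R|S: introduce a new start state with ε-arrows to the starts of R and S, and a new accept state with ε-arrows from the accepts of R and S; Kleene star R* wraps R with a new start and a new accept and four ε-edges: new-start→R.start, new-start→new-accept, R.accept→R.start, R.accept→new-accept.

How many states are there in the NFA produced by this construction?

18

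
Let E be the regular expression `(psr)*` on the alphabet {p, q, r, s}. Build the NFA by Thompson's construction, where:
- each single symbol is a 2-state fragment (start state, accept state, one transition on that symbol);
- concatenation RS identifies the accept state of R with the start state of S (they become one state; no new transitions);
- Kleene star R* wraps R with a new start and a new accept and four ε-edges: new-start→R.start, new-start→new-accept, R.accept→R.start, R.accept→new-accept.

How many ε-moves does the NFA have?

4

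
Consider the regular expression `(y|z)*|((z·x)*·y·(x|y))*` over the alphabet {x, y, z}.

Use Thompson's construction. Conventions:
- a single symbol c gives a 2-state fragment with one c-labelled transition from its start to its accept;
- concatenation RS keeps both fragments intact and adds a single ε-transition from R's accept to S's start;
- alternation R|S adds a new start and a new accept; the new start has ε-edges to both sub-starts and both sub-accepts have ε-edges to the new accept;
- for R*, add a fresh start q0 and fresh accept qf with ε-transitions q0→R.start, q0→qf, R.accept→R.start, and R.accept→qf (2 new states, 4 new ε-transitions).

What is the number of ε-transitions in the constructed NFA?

27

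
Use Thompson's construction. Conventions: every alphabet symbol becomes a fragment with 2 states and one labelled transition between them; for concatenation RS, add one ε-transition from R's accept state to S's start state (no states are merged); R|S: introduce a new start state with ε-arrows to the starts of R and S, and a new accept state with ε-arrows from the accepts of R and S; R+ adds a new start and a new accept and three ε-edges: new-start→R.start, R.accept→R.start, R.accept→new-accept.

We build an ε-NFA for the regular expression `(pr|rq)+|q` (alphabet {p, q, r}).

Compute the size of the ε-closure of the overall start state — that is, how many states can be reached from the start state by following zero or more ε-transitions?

6

Compute the ε-closure size of each fragment's start state recursively; a symbol fragment's start has no outgoing ε-edge, so its closure is just itself (size 1).
  pr → same as the first factor's closure: C = 1
  rq → C equals the left operand's closure size = 1 (its accept is not ε-reachable, so the closure stops there)
  pr|rq → new start ε-reaches every alternative's start; none of them accept ε, so the new accept is not reached: C = 1 + 1 + 1 = 3
  (pr|rq)+ → C = 1 + 3 = 4 (the body doesn't accept ε, so the new accept is not reached)
  (pr|rq)+|q → new start ε-reaches every alternative's start; none of them accept ε, so the new accept is not reached: C = 1 + 4 + 1 = 6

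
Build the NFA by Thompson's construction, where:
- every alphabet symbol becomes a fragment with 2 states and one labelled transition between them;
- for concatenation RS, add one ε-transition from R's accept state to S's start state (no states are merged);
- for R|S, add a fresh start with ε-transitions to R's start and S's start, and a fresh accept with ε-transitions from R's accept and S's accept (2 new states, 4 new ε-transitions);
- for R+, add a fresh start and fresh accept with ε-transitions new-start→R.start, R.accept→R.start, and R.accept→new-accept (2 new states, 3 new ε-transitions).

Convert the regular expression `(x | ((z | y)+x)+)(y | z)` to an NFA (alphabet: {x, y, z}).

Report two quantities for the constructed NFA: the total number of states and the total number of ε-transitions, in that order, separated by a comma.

22, 20

By structural recursion:
Each of the 6 symbol leaves contributes 2 states and 0 ε-transitions.
  z | y : 6 states, 4 ε-transitions
  (z | y)+ : 8 states, 7 ε-transitions
  (z | y)+x : 10 states, 8 ε-transitions
  ((z | y)+x)+ : 12 states, 11 ε-transitions
  x | ((z | y)+x)+ : 16 states, 15 ε-transitions
  y | z : 6 states, 4 ε-transitions
  (x | ((z | y)+x)+)(y | z) : 22 states, 20 ε-transitions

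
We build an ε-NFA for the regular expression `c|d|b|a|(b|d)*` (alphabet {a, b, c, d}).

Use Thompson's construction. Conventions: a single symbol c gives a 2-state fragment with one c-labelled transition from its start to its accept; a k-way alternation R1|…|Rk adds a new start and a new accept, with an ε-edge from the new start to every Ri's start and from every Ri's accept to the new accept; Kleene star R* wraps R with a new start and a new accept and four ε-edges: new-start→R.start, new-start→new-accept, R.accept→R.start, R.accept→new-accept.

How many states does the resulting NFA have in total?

18

Bottom-up over the parse tree:
Each of the 6 symbol leaves contributes a 2-state fragment.
  b|d = 6 states
  (b|d)* = 8 states
  c|d|b|a|(b|d)* = 18 states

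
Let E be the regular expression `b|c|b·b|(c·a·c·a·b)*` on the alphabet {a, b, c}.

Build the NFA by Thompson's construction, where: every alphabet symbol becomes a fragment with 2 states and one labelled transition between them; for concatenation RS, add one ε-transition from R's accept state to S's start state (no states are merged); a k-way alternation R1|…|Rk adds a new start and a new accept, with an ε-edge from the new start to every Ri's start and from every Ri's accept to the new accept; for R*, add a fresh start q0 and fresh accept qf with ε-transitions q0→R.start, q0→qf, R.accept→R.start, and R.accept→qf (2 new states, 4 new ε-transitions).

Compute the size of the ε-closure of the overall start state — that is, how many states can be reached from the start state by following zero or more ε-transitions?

8

Compute the ε-closure size of each fragment's start state recursively; a symbol fragment's start has no outgoing ε-edge, so its closure is just itself (size 1).
  b·b → same as the first factor's closure: |ε-closure| = 1
  c·a·c·a·b → same as the first factor's closure: |ε-closure| = 1
  (c·a·c·a·b)* → new start has ε-edges to the inner start and to the new accept, so |ε-closure| = 2 + 1 = 3
  b|c|b·b|(c·a·c·a·b)* → new start ε-reaches every alternative's start; at least one alternative accepts ε, so the union's new accept is reached too: |ε-closure| = 1 + 1 + 1 + 1 + 3 + 1 = 8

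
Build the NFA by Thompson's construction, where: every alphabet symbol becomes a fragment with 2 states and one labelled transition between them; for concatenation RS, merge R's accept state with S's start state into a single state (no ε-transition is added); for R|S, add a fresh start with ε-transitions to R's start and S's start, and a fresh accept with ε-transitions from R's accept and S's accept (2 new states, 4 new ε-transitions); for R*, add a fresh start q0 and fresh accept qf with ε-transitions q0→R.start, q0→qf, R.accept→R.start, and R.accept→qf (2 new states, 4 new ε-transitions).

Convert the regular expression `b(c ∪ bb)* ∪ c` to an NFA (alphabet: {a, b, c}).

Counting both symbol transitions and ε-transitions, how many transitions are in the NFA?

17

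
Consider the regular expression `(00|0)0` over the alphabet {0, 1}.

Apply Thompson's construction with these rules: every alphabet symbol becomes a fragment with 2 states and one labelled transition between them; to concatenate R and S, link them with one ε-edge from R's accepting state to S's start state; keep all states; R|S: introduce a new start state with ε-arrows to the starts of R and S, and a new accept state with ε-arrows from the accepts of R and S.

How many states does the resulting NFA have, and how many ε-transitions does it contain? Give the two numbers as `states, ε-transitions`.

10, 6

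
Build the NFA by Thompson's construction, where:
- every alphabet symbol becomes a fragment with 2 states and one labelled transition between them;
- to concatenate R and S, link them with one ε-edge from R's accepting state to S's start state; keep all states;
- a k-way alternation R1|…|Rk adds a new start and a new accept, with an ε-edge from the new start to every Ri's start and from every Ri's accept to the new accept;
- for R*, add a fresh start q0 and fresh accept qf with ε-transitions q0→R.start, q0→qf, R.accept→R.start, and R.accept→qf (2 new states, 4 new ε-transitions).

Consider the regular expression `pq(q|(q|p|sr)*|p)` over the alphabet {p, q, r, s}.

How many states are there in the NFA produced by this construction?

Building bottom-up:
Each of the 8 symbol leaves contributes a 2-state fragment.
  sr : 4 states
  q|p|sr : 10 states
  (q|p|sr)* : 12 states
  q|(q|p|sr)*|p : 18 states
  pq(q|(q|p|sr)*|p) : 22 states

22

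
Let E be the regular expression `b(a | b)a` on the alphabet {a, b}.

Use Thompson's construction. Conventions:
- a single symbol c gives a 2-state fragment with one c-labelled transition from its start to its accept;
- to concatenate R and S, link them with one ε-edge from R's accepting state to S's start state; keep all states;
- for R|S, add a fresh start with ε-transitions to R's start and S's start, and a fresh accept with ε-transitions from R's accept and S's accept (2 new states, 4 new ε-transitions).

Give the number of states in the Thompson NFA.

Bottom-up over the parse tree:
Each of the 4 symbol leaves contributes a 2-state fragment.
  a | b = 6 states
  b(a | b)a = 10 states

10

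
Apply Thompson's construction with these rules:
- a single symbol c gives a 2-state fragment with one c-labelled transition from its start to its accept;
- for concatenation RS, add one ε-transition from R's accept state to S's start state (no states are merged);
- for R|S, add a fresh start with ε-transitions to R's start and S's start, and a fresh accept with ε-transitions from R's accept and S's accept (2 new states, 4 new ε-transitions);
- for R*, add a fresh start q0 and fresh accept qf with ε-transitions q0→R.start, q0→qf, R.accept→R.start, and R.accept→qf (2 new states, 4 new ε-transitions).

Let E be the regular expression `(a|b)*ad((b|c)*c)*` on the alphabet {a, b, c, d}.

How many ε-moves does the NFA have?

Building bottom-up:
Each of the 7 symbol leaves contributes 0 ε-transitions.
  a|b — 4 ε-transitions
  (a|b)* — 8 ε-transitions
  b|c — 4 ε-transitions
  (b|c)* — 8 ε-transitions
  (b|c)*c — 9 ε-transitions
  ((b|c)*c)* — 13 ε-transitions
  (a|b)*ad((b|c)*c)* — 24 ε-transitions

24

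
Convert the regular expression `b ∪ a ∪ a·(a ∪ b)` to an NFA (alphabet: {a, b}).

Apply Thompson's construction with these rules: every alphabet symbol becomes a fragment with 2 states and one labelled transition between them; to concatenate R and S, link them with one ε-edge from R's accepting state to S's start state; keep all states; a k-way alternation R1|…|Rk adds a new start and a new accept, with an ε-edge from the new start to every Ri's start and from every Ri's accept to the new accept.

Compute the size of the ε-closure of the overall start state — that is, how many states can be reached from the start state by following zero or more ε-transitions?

4

Compute the ε-closure size of each fragment's start state recursively; a symbol fragment's start has no outgoing ε-edge, so its closure is just itself (size 1).
  a ∪ b → |ε-closure| = 1 + 1 + 1 = 3 (the new accept is not ε-reachable since no branch accepts ε)
  a·(a ∪ b) → same as the first factor's closure: |ε-closure| = 1
  b ∪ a ∪ a·(a ∪ b) → new start ε-reaches every alternative's start; none of them accept ε, so the new accept is not reached: |ε-closure| = 1 + 1 + 1 + 1 = 4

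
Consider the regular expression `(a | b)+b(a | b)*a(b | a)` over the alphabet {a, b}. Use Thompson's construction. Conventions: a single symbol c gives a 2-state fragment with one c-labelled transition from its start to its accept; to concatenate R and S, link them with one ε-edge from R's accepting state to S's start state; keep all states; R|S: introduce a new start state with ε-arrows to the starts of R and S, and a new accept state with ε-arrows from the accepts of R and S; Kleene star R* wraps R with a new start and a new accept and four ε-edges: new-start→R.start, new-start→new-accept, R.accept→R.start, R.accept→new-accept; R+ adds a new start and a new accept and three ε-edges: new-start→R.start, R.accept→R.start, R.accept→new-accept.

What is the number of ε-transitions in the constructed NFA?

Building bottom-up:
Each of the 8 symbol leaves contributes 0 ε-transitions.
  a | b → 4 ε-transitions
  (a | b)+ → 7 ε-transitions
  a | b → 4 ε-transitions
  (a | b)* → 8 ε-transitions
  b | a → 4 ε-transitions
  (a | b)+b(a | b)*a(b | a) → 23 ε-transitions

23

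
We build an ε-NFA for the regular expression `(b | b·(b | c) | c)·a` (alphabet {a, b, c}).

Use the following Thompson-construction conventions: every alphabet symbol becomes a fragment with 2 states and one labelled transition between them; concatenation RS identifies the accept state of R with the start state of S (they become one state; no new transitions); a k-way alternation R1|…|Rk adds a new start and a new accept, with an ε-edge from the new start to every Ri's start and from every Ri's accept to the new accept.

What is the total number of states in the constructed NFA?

14

Per subexpression:
Each of the 6 symbol leaves contributes a 2-state fragment.
  b | c = 6 states
  b·(b | c) = 7 states
  b | b·(b | c) | c = 13 states
  (b | b·(b | c) | c)·a = 14 states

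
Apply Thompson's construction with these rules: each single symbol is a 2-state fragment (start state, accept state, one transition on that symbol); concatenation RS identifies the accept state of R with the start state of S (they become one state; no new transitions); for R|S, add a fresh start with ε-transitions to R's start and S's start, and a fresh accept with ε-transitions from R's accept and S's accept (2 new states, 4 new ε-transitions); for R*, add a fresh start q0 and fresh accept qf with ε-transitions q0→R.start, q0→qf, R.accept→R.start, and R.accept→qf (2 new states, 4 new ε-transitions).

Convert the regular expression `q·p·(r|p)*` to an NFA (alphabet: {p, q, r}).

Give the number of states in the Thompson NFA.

10

Recursing over subexpressions:
Each of the 4 symbol leaves contributes a 2-state fragment.
  r|p : 6 states
  (r|p)* : 8 states
  q·p·(r|p)* : 10 states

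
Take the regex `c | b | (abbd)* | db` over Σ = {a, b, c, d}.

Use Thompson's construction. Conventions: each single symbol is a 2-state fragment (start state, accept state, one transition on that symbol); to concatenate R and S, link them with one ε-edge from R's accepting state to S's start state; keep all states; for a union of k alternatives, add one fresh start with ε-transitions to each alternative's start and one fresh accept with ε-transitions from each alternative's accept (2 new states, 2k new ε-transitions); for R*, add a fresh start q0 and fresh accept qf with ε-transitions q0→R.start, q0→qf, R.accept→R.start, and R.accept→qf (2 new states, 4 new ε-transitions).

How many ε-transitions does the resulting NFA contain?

Per subexpression:
Each of the 8 symbol leaves contributes 0 ε-transitions.
  abbd = 3 ε-transitions
  (abbd)* = 7 ε-transitions
  db = 1 ε-transition
  c | b | (abbd)* | db = 16 ε-transitions

16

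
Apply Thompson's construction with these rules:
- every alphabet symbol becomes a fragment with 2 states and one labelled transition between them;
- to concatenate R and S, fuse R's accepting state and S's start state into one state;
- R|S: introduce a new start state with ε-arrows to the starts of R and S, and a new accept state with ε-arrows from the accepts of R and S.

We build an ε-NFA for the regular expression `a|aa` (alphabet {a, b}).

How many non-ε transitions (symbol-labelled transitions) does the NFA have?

3

Recursing over subexpressions:
Each of the 3 symbol leaves contributes exactly 1 symbol transition.
  aa : 2 symbol transitions
  a|aa : 3 symbol transitions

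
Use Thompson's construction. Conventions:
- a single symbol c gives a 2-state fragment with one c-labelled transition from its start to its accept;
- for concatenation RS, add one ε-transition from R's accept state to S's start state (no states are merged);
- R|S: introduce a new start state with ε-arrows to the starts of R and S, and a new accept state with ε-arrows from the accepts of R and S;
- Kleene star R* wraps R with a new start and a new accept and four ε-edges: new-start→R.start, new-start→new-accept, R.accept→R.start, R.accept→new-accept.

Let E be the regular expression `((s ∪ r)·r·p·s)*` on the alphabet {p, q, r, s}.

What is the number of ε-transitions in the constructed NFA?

11

Building bottom-up:
Each of the 5 symbol leaves contributes 0 ε-transitions.
  s ∪ r — 4 ε-transitions
  (s ∪ r)·r·p·s — 7 ε-transitions
  ((s ∪ r)·r·p·s)* — 11 ε-transitions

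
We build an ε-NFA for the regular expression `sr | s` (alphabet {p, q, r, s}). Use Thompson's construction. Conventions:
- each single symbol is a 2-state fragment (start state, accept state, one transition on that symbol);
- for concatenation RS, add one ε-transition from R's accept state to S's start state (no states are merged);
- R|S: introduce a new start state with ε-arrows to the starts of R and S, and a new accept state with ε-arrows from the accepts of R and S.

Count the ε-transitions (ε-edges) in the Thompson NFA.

5

Per subexpression:
Each of the 3 symbol leaves contributes 0 ε-transitions.
  sr : 1 ε-transition
  sr | s : 5 ε-transitions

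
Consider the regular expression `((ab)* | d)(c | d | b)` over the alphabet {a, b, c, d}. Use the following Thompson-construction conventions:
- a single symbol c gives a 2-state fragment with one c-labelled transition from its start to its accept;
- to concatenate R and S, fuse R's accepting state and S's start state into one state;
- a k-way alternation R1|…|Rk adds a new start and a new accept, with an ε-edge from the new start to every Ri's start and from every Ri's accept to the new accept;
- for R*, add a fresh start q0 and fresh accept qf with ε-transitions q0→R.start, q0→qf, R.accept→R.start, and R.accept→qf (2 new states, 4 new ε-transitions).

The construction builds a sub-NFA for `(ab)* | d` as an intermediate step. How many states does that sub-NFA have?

9

Fragment for `(ab)* | d`:
Each of the 3 symbol leaves contributes a 2-state fragment.
  ab — 3 states
  (ab)* — 5 states
  (ab)* | d — 9 states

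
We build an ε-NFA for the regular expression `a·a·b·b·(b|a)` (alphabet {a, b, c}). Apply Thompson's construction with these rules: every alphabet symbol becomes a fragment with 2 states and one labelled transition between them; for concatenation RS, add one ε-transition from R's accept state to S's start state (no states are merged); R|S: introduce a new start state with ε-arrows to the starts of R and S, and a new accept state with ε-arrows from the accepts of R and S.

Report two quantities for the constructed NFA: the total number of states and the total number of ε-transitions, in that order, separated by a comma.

14, 8

By structural recursion:
Each of the 6 symbol leaves contributes 2 states and 0 ε-transitions.
  b|a — 6 states, 4 ε-transitions
  a·a·b·b·(b|a) — 14 states, 8 ε-transitions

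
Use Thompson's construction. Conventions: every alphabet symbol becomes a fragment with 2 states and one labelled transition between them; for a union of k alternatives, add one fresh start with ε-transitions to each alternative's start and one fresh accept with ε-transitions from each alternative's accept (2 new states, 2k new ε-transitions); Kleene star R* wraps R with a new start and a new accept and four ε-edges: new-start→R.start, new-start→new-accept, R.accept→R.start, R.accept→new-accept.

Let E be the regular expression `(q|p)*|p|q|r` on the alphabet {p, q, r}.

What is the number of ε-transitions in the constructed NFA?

Bottom-up over the parse tree:
Each of the 5 symbol leaves contributes 0 ε-transitions.
  q|p : 4 ε-transitions
  (q|p)* : 8 ε-transitions
  (q|p)*|p|q|r : 16 ε-transitions

16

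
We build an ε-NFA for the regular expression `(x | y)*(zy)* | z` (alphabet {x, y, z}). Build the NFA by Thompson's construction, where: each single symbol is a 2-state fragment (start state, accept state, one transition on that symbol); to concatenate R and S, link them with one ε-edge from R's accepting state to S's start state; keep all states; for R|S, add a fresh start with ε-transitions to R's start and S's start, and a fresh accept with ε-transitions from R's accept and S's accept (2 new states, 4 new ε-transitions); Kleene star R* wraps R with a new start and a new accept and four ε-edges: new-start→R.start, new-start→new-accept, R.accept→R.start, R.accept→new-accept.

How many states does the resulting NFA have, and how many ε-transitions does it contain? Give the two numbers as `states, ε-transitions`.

18, 18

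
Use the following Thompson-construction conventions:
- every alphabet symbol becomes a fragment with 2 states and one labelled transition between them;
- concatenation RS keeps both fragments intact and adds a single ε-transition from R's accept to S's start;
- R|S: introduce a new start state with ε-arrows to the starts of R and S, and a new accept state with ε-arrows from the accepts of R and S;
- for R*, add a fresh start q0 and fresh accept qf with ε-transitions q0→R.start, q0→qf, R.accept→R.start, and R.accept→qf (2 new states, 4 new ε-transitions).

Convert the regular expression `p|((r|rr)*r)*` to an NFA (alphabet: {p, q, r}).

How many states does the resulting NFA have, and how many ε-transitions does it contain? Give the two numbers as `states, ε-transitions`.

By structural recursion:
Each of the 5 symbol leaves contributes 2 states and 0 ε-transitions.
  rr : 4 states, 1 ε-transition
  r|rr : 8 states, 5 ε-transitions
  (r|rr)* : 10 states, 9 ε-transitions
  (r|rr)*r : 12 states, 10 ε-transitions
  ((r|rr)*r)* : 14 states, 14 ε-transitions
  p|((r|rr)*r)* : 18 states, 18 ε-transitions

18, 18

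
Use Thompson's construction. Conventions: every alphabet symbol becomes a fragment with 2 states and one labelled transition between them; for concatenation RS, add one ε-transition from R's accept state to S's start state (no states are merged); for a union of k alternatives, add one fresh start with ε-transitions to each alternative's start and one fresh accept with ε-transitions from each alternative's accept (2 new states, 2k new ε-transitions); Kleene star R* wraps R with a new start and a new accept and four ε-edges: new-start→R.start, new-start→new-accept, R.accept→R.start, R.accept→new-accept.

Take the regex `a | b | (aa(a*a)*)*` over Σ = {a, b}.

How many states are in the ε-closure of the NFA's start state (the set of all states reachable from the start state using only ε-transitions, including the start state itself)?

7

Let C(F) = |ε-closure(F.start)| within fragment F, and note whether F accepts ε. Symbol fragments have C = 1 and do not accept ε. Then:
  a* — the star's fresh start ε-reaches both the body's start and the fresh accept: |closure| = 2 + 1 = 3
  a*a — the left operand accepts ε, so the closure extends into the next operand (via the concat ε-link); |closure| = 3 + 1 = 4
  (a*a)* — |closure| = 1 (new start) + 4 (body) + 1 (new accept) = 6
  aa(a*a)* — same as the first factor's closure: |closure| = 1
  (aa(a*a)*)* — |closure| = 1 (new start) + 1 (body) + 1 (new accept) = 3
  a | b | (aa(a*a)*)* — new start ε-reaches every alternative's start; at least one alternative accepts ε, so the union's new accept is reached too: |closure| = 1 + 1 + 1 + 3 + 1 = 7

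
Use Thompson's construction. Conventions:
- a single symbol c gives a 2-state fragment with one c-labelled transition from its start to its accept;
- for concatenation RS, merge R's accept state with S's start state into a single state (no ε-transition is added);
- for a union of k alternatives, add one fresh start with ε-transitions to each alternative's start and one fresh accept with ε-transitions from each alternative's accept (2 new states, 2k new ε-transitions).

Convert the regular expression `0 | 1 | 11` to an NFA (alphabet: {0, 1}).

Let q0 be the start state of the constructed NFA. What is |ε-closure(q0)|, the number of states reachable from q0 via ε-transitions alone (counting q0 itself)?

Let C(F) = |ε-closure(F.start)| within fragment F, and note whether F accepts ε. Symbol fragments have C = 1 and do not accept ε. Then:
  11 → |ε-closure| equals the left operand's closure size = 1 (its accept is not ε-reachable, so the closure stops there)
  0 | 1 | 11 → |ε-closure| = 1 + 1 + 1 + 1 = 4 (the new accept is not ε-reachable since no branch accepts ε)

4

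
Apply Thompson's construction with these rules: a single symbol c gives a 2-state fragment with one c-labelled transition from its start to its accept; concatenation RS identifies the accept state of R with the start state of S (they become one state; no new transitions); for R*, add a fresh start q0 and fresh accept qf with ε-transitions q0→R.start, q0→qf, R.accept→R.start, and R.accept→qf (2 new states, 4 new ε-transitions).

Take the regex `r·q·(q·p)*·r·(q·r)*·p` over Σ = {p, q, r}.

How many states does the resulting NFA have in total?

Bottom-up over the parse tree:
Each of the 8 symbol leaves contributes a 2-state fragment.
  q·p → 3 states
  (q·p)* → 5 states
  q·r → 3 states
  (q·r)* → 5 states
  r·q·(q·p)*·r·(q·r)*·p → 13 states

13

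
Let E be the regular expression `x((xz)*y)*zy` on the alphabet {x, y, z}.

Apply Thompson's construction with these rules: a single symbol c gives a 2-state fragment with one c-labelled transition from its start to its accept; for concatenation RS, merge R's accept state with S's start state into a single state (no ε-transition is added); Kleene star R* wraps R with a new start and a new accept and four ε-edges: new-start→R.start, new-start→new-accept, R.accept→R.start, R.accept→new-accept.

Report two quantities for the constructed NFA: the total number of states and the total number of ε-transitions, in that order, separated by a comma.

11, 8

Recursing over subexpressions:
Each of the 6 symbol leaves contributes 2 states and 0 ε-transitions.
  xz = 3 states, 0 ε-transitions
  (xz)* = 5 states, 4 ε-transitions
  (xz)*y = 6 states, 4 ε-transitions
  ((xz)*y)* = 8 states, 8 ε-transitions
  x((xz)*y)*zy = 11 states, 8 ε-transitions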